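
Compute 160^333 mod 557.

7

By square-and-multiply:
160^1 ≡ 160 (mod 557)
160^2 ≡ 160^2 = 25600 ≡ 535 (mod 557)
160^4 ≡ 535^2 = 286225 ≡ 484 (mod 557)
160^8 ≡ 484^2 = 234256 ≡ 316 (mod 557)
160^16 ≡ 316^2 = 99856 ≡ 153 (mod 557)
160^32 ≡ 153^2 = 23409 ≡ 15 (mod 557)
160^64 ≡ 15^2 = 225 (mod 557)
160^128 ≡ 225^2 = 50625 ≡ 495 (mod 557)
160^256 ≡ 495^2 = 245025 ≡ 502 (mod 557)
160^333 = 160^256 × 160^64 × 160^8 × 160^4 × 160^1 ≡ 502 × 225 × 316 × 484 × 160 (mod 557).
Accumulate the product:
502 × 225 = 112950 ≡ 436
436 × 316 = 137776 ≡ 197
197 × 484 = 95348 ≡ 101
101 × 160 = 16160 ≡ 7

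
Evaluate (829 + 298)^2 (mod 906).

829 + 298 = 1127 ≡ 221 (mod 906)
(221)^2 ≡ 823 (mod 906)

823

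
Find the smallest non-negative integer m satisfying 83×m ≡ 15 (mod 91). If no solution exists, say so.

55

gcd(83, 91) = 1, so a unique solution mod 91 exists.
83⁻¹ ≡ 34 (mod 91).
m ≡ 34×15 ≡ 55 (mod 91).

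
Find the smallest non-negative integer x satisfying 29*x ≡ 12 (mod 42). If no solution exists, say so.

gcd(29, 42) = 1, so a unique solution mod 42 exists.
29⁻¹ ≡ 29 (mod 42).
x ≡ 29*12 ≡ 12 (mod 42).

12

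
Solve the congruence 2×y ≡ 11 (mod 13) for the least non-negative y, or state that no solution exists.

12

gcd(2, 13) = 1, so a unique solution mod 13 exists.
2⁻¹ ≡ 7 (mod 13).
y ≡ 7×11 ≡ 12 (mod 13).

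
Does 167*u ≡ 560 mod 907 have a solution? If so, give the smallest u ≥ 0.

465

gcd(167, 907) = 1, so a unique solution mod 907 exists.
167⁻¹ ≡ 592 (mod 907).
u ≡ 592*560 ≡ 465 (mod 907).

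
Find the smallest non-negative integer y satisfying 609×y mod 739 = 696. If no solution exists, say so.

gcd(609, 739) = 1, so a unique solution mod 739 exists.
609⁻¹ ≡ 108 (mod 739).
y ≡ 108×696 ≡ 529 (mod 739).

529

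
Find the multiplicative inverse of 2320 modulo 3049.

3049 = 1*2320 + 729
2320 = 3*729 + 133
729 = 5*133 + 64
133 = 2*64 + 5
64 = 12*5 + 4
5 = 1*4 + 1
4 = 4*1 + 0
gcd(2320, 3049) = 1, so the inverse exists.
Bézout: 1 = −471*3049 + 619*2320.
So 2320⁻¹ ≡ 619 (mod 3049).

619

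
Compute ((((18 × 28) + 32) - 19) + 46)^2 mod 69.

18 × 28 = 504 ≡ 21 (mod 69)
21 + 32 = 53
53 - 19 = 34
34 + 46 = 80 ≡ 11 (mod 69)
(11)^2 ≡ 52 (mod 69)

52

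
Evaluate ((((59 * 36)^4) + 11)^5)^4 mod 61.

59 * 36 = 2124 ≡ 50 (mod 61)
(50)^4 ≡ 1 (mod 61)
1 + 11 = 12
(12)^5 ≡ 13 (mod 61)
(13)^4 ≡ 13 (mod 61)

13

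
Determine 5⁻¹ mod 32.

13

By the extended Euclidean algorithm:
32 = 6×5 + 2
5 = 2×2 + 1
2 = 2×1 + 0
gcd(5, 32) = 1, so the inverse exists.
Back-substitute for 1:
1 = 1×5 − 2×2
  = −2×32 + 13×5
So 5⁻¹ ≡ 13 (mod 32).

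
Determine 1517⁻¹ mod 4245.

Run the extended Euclidean algorithm:
4245 = 2·1517 + 1211
1517 = 1·1211 + 306
1211 = 3·306 + 293
306 = 1·293 + 13
293 = 22·13 + 7
13 = 1·7 + 6
7 = 1·6 + 1
6 = 6·1 + 0
gcd(1517, 4245) = 1, so the inverse exists.
Bézout: 1 = 233·4245 − 652·1517.
So 1517⁻¹ ≡ −652 ≡ 3593 (mod 4245).

3593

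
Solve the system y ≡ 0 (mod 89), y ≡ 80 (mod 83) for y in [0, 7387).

3649

89⁻¹ mod 83: 89·14 ≡ 1 (mod 83), so 89⁻¹ ≡ 14.
y = 0 + 89·((80 − 0)·14 mod 83) = 0 + 89·41 = 3649.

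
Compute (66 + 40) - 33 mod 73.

66 + 40 = 106 ≡ 33 (mod 73)
33 - 33 = 0

0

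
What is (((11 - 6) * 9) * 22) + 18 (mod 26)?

20

11 - 6 = 5
5 * 9 = 45 ≡ 19 (mod 26)
19 * 22 = 418 ≡ 2 (mod 26)
2 + 18 = 20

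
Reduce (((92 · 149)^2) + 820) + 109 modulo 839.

202

92 · 149 = 13708 ≡ 284 (mod 839)
(284)^2 ≡ 112 (mod 839)
112 + 820 = 932 ≡ 93 (mod 839)
93 + 109 = 202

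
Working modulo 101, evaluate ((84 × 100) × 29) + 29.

17

84 × 100 = 8400 ≡ 17 (mod 101)
17 × 29 = 493 ≡ 89 (mod 101)
89 + 29 = 118 ≡ 17 (mod 101)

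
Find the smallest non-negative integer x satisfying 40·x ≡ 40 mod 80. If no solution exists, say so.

gcd(40, 80) = 40, and 40 | 40, so solutions exist.
Divide through by 40: 1·x ≡ 1 mod 2.
1⁻¹ ≡ 1 (mod 2).
x ≡ 1·1 ≡ 1 (mod 2).
The smallest non-negative solution is x = 1.

1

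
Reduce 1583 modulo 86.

35

1583 = 18*86 + 35, so 1583 ≡ 35 (mod 86).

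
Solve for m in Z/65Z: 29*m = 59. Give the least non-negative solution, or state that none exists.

11

gcd(29, 65) = 1, so a unique solution mod 65 exists.
29⁻¹ ≡ 9 (mod 65).
m ≡ 9*59 ≡ 11 (mod 65).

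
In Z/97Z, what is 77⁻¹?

Apply the Euclidean algorithm and back-substitute:
97 = 1×77 + 20
77 = 3×20 + 17
20 = 1×17 + 3
17 = 5×3 + 2
3 = 1×2 + 1
2 = 2×1 + 0
gcd(77, 97) = 1, so the inverse exists.
Bézout: 1 = 27×97 − 34×77.
So 77⁻¹ ≡ −34 ≡ 63 (mod 97).

63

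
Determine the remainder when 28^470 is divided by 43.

Using repeated squaring:
470 in binary is 111010110, i.e. 470 = 256 + 128 + 64 + 16 + 4 + 2.
28^1 ≡ 28 (mod 43)
28^2 ≡ 28^2 = 784 ≡ 10 (mod 43)
28^4 ≡ 10^2 = 100 ≡ 14 (mod 43)
28^8 ≡ 14^2 = 196 ≡ 24 (mod 43)
28^16 ≡ 24^2 = 576 ≡ 17 (mod 43)
28^32 ≡ 17^2 = 289 ≡ 31 (mod 43)
28^64 ≡ 31^2 = 961 ≡ 15 (mod 43)
28^128 ≡ 15^2 = 225 ≡ 10 (mod 43)
28^256 ≡ 10^2 = 100 ≡ 14 (mod 43)
28^470 = 28^256 * 28^128 * 28^64 * 28^16 * 28^4 * 28^2 ≡ 14 * 10 * 15 * 17 * 14 * 10 (mod 43).
Accumulate the product:
14 * 10 = 140 ≡ 11
11 * 15 = 165 ≡ 36
36 * 17 = 612 ≡ 10
10 * 14 = 140 ≡ 11
11 * 10 = 110 ≡ 24

24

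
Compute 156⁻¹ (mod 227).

227 = 1×156 + 71
156 = 2×71 + 14
71 = 5×14 + 1
14 = 14×1 + 0
gcd(156, 227) = 1, so the inverse exists.
Bézout: 1 = 11×227 − 16×156.
So 156⁻¹ ≡ −16 ≡ 211 (mod 227).

211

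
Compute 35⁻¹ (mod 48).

Apply the Euclidean algorithm and back-substitute:
48 = 1*35 + 13
35 = 2*13 + 9
13 = 1*9 + 4
9 = 2*4 + 1
4 = 4*1 + 0
gcd(35, 48) = 1, so the inverse exists.
Back-substitute for 1:
1 = 1*9 − 2*4
  = −2*13 + 3*9
  = 3*35 − 8*13
  = −8*48 + 11*35
So 35⁻¹ ≡ 11 (mod 48).

11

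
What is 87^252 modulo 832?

417

Using repeated squaring:
252 in binary is 11111100, i.e. 252 = 128 + 64 + 32 + 16 + 8 + 4.
87^1 ≡ 87 (mod 832)
87^2 ≡ 87^2 = 7569 ≡ 81 (mod 832)
87^4 ≡ 81^2 = 6561 ≡ 737 (mod 832)
87^8 ≡ 737^2 = 543169 ≡ 705 (mod 832)
87^16 ≡ 705^2 = 497025 ≡ 321 (mod 832)
87^32 ≡ 321^2 = 103041 ≡ 705 (mod 832)
87^64 ≡ 705^2 = 497025 ≡ 321 (mod 832)
87^128 ≡ 321^2 = 103041 ≡ 705 (mod 832)
87^252 = 87^128 * 87^64 * 87^32 * 87^16 * 87^8 * 87^4 ≡ 705 * 321 * 705 * 321 * 705 * 737 (mod 832).
Accumulate the product:
705 * 321 = 226305 ≡ 1
1 * 705 = 705
705 * 321 = 226305 ≡ 1
1 * 705 = 705
705 * 737 = 519585 ≡ 417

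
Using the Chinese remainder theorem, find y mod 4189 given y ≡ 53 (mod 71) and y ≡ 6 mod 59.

124

71⁻¹ mod 59: 71×5 ≡ 1 (mod 59), so 71⁻¹ ≡ 5.
y = 53 + 71×((6 − 53)×5 mod 59) = 53 + 71×1 = 124.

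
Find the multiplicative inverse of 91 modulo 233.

169

233 = 2*91 + 51
91 = 1*51 + 40
51 = 1*40 + 11
40 = 3*11 + 7
11 = 1*7 + 4
7 = 1*4 + 3
4 = 1*3 + 1
3 = 3*1 + 0
gcd(91, 233) = 1, so the inverse exists.
Back-substitute for 1:
1 = 1*4 − 1*3
  = −1*7 + 2*4
  = 2*11 − 3*7
  = −3*40 + 11*11
  = 11*51 − 14*40
  = −14*91 + 25*51
  = 25*233 − 64*91
So 91⁻¹ ≡ −64 ≡ 169 (mod 233).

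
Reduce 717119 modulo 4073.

271

717119 = 176·4073 + 271, so 717119 ≡ 271 (mod 4073).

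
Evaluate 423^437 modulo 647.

437 in binary is 110110101, i.e. 437 = 256 + 128 + 32 + 16 + 4 + 1.
423^1 ≡ 423 (mod 647)
423^2 ≡ 423^2 = 178929 ≡ 357 (mod 647)
423^4 ≡ 357^2 = 127449 ≡ 637 (mod 647)
423^8 ≡ 637^2 = 405769 ≡ 100 (mod 647)
423^16 ≡ 100^2 = 10000 ≡ 295 (mod 647)
423^32 ≡ 295^2 = 87025 ≡ 327 (mod 647)
423^64 ≡ 327^2 = 106929 ≡ 174 (mod 647)
423^128 ≡ 174^2 = 30276 ≡ 514 (mod 647)
423^256 ≡ 514^2 = 264196 ≡ 220 (mod 647)
423^437 = 423^256 * 423^128 * 423^32 * 423^16 * 423^4 * 423^1 ≡ 220 * 514 * 327 * 295 * 637 * 423 (mod 647).
Accumulate the product:
220 * 514 = 113080 ≡ 502
502 * 327 = 164154 ≡ 463
463 * 295 = 136585 ≡ 68
68 * 637 = 43316 ≡ 614
614 * 423 = 259722 ≡ 275

275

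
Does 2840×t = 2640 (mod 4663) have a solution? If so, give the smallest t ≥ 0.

gcd(2840, 4663) = 1, so a unique solution mod 4663 exists.
2840⁻¹ ≡ 1105 (mod 4663).
t ≡ 1105×2640 ≡ 2825 (mod 4663).

2825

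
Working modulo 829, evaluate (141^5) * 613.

743

(141)^5 ≡ 223 (mod 829)
223 * 613 = 136699 ≡ 743 (mod 829)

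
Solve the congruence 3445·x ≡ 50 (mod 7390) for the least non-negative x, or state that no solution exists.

1330

gcd(3445, 7390) = 5, and 5 | 50, so solutions exist.
Divide through by 5: 689·x ≡ 10 (mod 1478).
689⁻¹ ≡ 133 (mod 1478).
x ≡ 133·10 ≡ 1330 (mod 1478).
The smallest non-negative solution is x = 1330.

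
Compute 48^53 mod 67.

48^1 ≡ 48 (mod 67)
48^2 ≡ 48^2 = 2304 ≡ 26 (mod 67)
48^4 ≡ 26^2 = 676 ≡ 6 (mod 67)
48^8 ≡ 6^2 = 36 (mod 67)
48^16 ≡ 36^2 = 1296 ≡ 23 (mod 67)
48^32 ≡ 23^2 = 529 ≡ 60 (mod 67)
48^53 = 48^32 × 48^16 × 48^4 × 48^1 ≡ 60 × 23 × 6 × 48 (mod 67).
Accumulate the product:
60 × 23 = 1380 ≡ 40
40 × 6 = 240 ≡ 39
39 × 48 = 1872 ≡ 63

63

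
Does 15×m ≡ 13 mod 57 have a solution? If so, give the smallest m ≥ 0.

no solution

gcd(15, 57) = 3, and 3 does not divide 13.
So the congruence has no solution.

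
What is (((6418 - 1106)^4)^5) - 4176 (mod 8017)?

4894

6418 - 1106 = 5312
(5312)^4 ≡ 807 (mod 8017)
(807)^5 ≡ 1053 (mod 8017)
1053 - 4176 = -3123 ≡ 4894 (mod 8017)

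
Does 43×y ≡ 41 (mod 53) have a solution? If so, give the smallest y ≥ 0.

gcd(43, 53) = 1, so a unique solution mod 53 exists.
43⁻¹ ≡ 37 (mod 53).
y ≡ 37×41 ≡ 33 (mod 53).

33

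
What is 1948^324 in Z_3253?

2804

Using repeated squaring:
324 in binary is 101000100, i.e. 324 = 256 + 64 + 4.
1948^1 ≡ 1948 (mod 3253)
1948^2 ≡ 1948^2 = 3794704 ≡ 1706 (mod 3253)
1948^4 ≡ 1706^2 = 2910436 ≡ 2254 (mod 3253)
1948^8 ≡ 2254^2 = 5080516 ≡ 2583 (mod 3253)
1948^16 ≡ 2583^2 = 6671889 ≡ 3239 (mod 3253)
1948^32 ≡ 3239^2 = 10491121 ≡ 196 (mod 3253)
1948^64 ≡ 196^2 = 38416 ≡ 2633 (mod 3253)
1948^128 ≡ 2633^2 = 6932689 ≡ 546 (mod 3253)
1948^256 ≡ 546^2 = 298116 ≡ 2093 (mod 3253)
1948^324 = 1948^256 · 1948^64 · 1948^4 ≡ 2093 · 2633 · 2254 (mod 3253).
Accumulate the product:
2093 · 2633 = 5510869 ≡ 287
287 · 2254 = 646898 ≡ 2804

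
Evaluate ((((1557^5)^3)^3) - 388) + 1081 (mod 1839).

1161

(1557)^5 ≡ 822 (mod 1839)
(822)^3 ≡ 1146 (mod 1839)
(1146)^3 ≡ 468 (mod 1839)
468 - 388 = 80
80 + 1081 = 1161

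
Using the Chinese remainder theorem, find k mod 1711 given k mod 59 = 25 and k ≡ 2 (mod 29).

59⁻¹ mod 29: 59·1 ≡ 1 (mod 29), so 59⁻¹ ≡ 1.
k = 25 + 59·((2 − 25)·1 mod 29) = 25 + 59·6 = 379.
Check: 379 mod 59 = 25, 379 mod 29 = 2. ✓

379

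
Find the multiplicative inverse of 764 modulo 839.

660

Run the extended Euclidean algorithm:
839 = 1×764 + 75
764 = 10×75 + 14
75 = 5×14 + 5
14 = 2×5 + 4
5 = 1×4 + 1
4 = 4×1 + 0
gcd(764, 839) = 1, so the inverse exists.
Bézout: 1 = 163×839 − 179×764.
So 764⁻¹ ≡ −179 ≡ 660 (mod 839).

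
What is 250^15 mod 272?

By square-and-multiply:
250^1 ≡ 250 (mod 272)
250^2 ≡ 250^2 = 62500 ≡ 212 (mod 272)
250^4 ≡ 212^2 = 44944 ≡ 64 (mod 272)
250^8 ≡ 64^2 = 4096 ≡ 16 (mod 272)
250^15 = 250^8 × 250^4 × 250^2 × 250^1 ≡ 16 × 64 × 212 × 250 (mod 272).
Accumulate the product:
16 × 64 = 1024 ≡ 208
208 × 212 = 44096 ≡ 32
32 × 250 = 8000 ≡ 112

112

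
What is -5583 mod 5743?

-5583 = -1*5743 + 160, so -5583 ≡ 160 (mod 5743).

160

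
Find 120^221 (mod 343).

By square-and-multiply:
120^1 ≡ 120 (mod 343)
120^2 ≡ 120^2 = 14400 ≡ 337 (mod 343)
120^4 ≡ 337^2 = 113569 ≡ 36 (mod 343)
120^8 ≡ 36^2 = 1296 ≡ 267 (mod 343)
120^16 ≡ 267^2 = 71289 ≡ 288 (mod 343)
120^32 ≡ 288^2 = 82944 ≡ 281 (mod 343)
120^64 ≡ 281^2 = 78961 ≡ 71 (mod 343)
120^128 ≡ 71^2 = 5041 ≡ 239 (mod 343)
120^221 = 120^128 × 120^64 × 120^16 × 120^8 × 120^4 × 120^1 ≡ 239 × 71 × 288 × 267 × 36 × 120 (mod 343).
Accumulate the product:
239 × 71 = 16969 ≡ 162
162 × 288 = 46656 ≡ 8
8 × 267 = 2136 ≡ 78
78 × 36 = 2808 ≡ 64
64 × 120 = 7680 ≡ 134

134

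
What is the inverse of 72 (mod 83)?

By the extended Euclidean algorithm:
83 = 1×72 + 11
72 = 6×11 + 6
11 = 1×6 + 5
6 = 1×5 + 1
5 = 5×1 + 0
gcd(72, 83) = 1, so the inverse exists.
Back-substitute for 1:
1 = 1×6 − 1×5
  = −1×11 + 2×6
  = 2×72 − 13×11
  = −13×83 + 15×72
So 72⁻¹ ≡ 15 (mod 83).

15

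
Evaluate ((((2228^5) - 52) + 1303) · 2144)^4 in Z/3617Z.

1435

(2228)^5 ≡ 609 (mod 3617)
609 - 52 = 557
557 + 1303 = 1860
1860 · 2144 = 3987840 ≡ 1906 (mod 3617)
(1906)^4 ≡ 1435 (mod 3617)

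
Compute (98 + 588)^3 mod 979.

669

98 + 588 = 686
(686)^3 ≡ 669 (mod 979)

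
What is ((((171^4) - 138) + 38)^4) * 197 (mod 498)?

167

(171)^4 ≡ 459 (mod 498)
459 - 138 = 321
321 + 38 = 359
(359)^4 ≡ 241 (mod 498)
241 * 197 = 47477 ≡ 167 (mod 498)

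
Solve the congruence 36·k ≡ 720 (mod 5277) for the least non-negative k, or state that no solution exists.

20

gcd(36, 5277) = 3, and 3 | 720, so solutions exist.
Divide through by 3: 12·k = 240 (mod 1759).
12⁻¹ ≡ 733 (mod 1759).
k ≡ 733·240 ≡ 20 (mod 1759).
The smallest non-negative solution is k = 20.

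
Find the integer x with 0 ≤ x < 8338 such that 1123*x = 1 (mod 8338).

By the extended Euclidean algorithm:
8338 = 7·1123 + 477
1123 = 2·477 + 169
477 = 2·169 + 139
169 = 1·139 + 30
139 = 4·30 + 19
30 = 1·19 + 11
19 = 1·11 + 8
11 = 1·8 + 3
8 = 2·3 + 2
3 = 1·2 + 1
2 = 2·1 + 0
gcd(1123, 8338) = 1, so the inverse exists.
Back-substitute for 1:
1 = 1·3 − 1·2
  = −1·8 + 3·3
  = 3·11 − 4·8
  = −4·19 + 7·11
  = 7·30 − 11·19
  = −11·139 + 51·30
  = 51·169 − 62·139
  = −62·477 + 175·169
  = 175·1123 − 412·477
  = −412·8338 + 3059·1123
So 1123⁻¹ ≡ 3059 (mod 8338).

3059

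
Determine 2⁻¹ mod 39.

By the extended Euclidean algorithm:
39 = 19·2 + 1
2 = 2·1 + 0
gcd(2, 39) = 1, so the inverse exists.
Back-substitute for 1:
1 = 1·39 − 19·2
So 2⁻¹ ≡ −19 ≡ 20 (mod 39).

20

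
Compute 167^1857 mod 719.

Using repeated squaring:
167^1 ≡ 167 (mod 719)
167^2 ≡ 167^2 = 27889 ≡ 567 (mod 719)
167^4 ≡ 567^2 = 321489 ≡ 96 (mod 719)
167^8 ≡ 96^2 = 9216 ≡ 588 (mod 719)
167^16 ≡ 588^2 = 345744 ≡ 624 (mod 719)
167^32 ≡ 624^2 = 389376 ≡ 397 (mod 719)
167^64 ≡ 397^2 = 157609 ≡ 148 (mod 719)
167^128 ≡ 148^2 = 21904 ≡ 334 (mod 719)
167^256 ≡ 334^2 = 111556 ≡ 111 (mod 719)
167^512 ≡ 111^2 = 12321 ≡ 98 (mod 719)
167^1024 ≡ 98^2 = 9604 ≡ 257 (mod 719)
167^1857 = 167^1024 · 167^512 · 167^256 · 167^64 · 167^1 ≡ 257 · 98 · 111 · 148 · 167 (mod 719).
Accumulate the product:
257 · 98 = 25186 ≡ 21
21 · 111 = 2331 ≡ 174
174 · 148 = 25752 ≡ 587
587 · 167 = 98029 ≡ 245

245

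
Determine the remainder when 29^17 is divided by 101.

17 in binary is 10001, i.e. 17 = 16 + 1.
29^1 ≡ 29 (mod 101)
29^2 ≡ 29^2 = 841 ≡ 33 (mod 101)
29^4 ≡ 33^2 = 1089 ≡ 79 (mod 101)
29^8 ≡ 79^2 = 6241 ≡ 80 (mod 101)
29^16 ≡ 80^2 = 6400 ≡ 37 (mod 101)
29^17 = 29^16 × 29^1 ≡ 37 × 29 (mod 101).
37 × 29 = 1073 ≡ 63 (mod 101).

63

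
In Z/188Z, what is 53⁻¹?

Apply the Euclidean algorithm and back-substitute:
188 = 3*53 + 29
53 = 1*29 + 24
29 = 1*24 + 5
24 = 4*5 + 4
5 = 1*4 + 1
4 = 4*1 + 0
gcd(53, 188) = 1, so the inverse exists.
Back-substitute for 1:
1 = 1*5 − 1*4
  = −1*24 + 5*5
  = 5*29 − 6*24
  = −6*53 + 11*29
  = 11*188 − 39*53
So 53⁻¹ ≡ −39 ≡ 149 (mod 188).

149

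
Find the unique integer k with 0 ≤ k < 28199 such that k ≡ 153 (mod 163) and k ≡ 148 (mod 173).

163⁻¹ mod 173: 163*121 ≡ 1 (mod 173), so 163⁻¹ ≡ 121.
k = 153 + 163*((148 − 153)*121 mod 173) = 153 + 163*87 = 14334.
Check: 14334 mod 163 = 153, 14334 mod 173 = 148. ✓

14334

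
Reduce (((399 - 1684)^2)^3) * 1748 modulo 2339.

399 - 1684 = -1285 ≡ 1054 (mod 2339)
(1054)^2 ≡ 2230 (mod 2339)
(2230)^3 ≡ 777 (mod 2339)
777 * 1748 = 1358196 ≡ 1576 (mod 2339)

1576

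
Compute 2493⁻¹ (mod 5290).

87

Apply the Euclidean algorithm and back-substitute:
5290 = 2*2493 + 304
2493 = 8*304 + 61
304 = 4*61 + 60
61 = 1*60 + 1
60 = 60*1 + 0
gcd(2493, 5290) = 1, so the inverse exists.
Back-substitute for 1:
1 = 1*61 − 1*60
  = −1*304 + 5*61
  = 5*2493 − 41*304
  = −41*5290 + 87*2493
So 2493⁻¹ ≡ 87 (mod 5290).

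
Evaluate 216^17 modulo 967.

603

216^1 ≡ 216 (mod 967)
216^2 ≡ 216^2 = 46656 ≡ 240 (mod 967)
216^4 ≡ 240^2 = 57600 ≡ 547 (mod 967)
216^8 ≡ 547^2 = 299209 ≡ 406 (mod 967)
216^16 ≡ 406^2 = 164836 ≡ 446 (mod 967)
216^17 = 216^16 × 216^1 ≡ 446 × 216 (mod 967).
446 × 216 = 96336 ≡ 603 (mod 967).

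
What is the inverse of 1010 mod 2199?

Apply the Euclidean algorithm and back-substitute:
2199 = 2×1010 + 179
1010 = 5×179 + 115
179 = 1×115 + 64
115 = 1×64 + 51
64 = 1×51 + 13
51 = 3×13 + 12
13 = 1×12 + 1
12 = 12×1 + 0
gcd(1010, 2199) = 1, so the inverse exists.
Back-substitute for 1:
1 = 1×13 − 1×12
  = −1×51 + 4×13
  = 4×64 − 5×51
  = −5×115 + 9×64
  = 9×179 − 14×115
  = −14×1010 + 79×179
  = 79×2199 − 172×1010
So 1010⁻¹ ≡ −172 ≡ 2027 (mod 2199).

2027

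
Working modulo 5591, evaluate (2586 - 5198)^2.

1524

2586 - 5198 = -2612 ≡ 2979 (mod 5591)
(2979)^2 ≡ 1524 (mod 5591)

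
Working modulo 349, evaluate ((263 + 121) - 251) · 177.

158

263 + 121 = 384 ≡ 35 (mod 349)
35 - 251 = -216 ≡ 133 (mod 349)
133 · 177 = 23541 ≡ 158 (mod 349)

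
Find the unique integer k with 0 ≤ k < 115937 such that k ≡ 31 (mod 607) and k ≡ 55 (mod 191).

607⁻¹ mod 191: 607*118 ≡ 1 (mod 191), so 607⁻¹ ≡ 118.
k = 31 + 607*((55 − 31)*118 mod 191) = 31 + 607*158 = 95937.

95937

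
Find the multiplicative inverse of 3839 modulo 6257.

Run the extended Euclidean algorithm:
6257 = 1·3839 + 2418
3839 = 1·2418 + 1421
2418 = 1·1421 + 997
1421 = 1·997 + 424
997 = 2·424 + 149
424 = 2·149 + 126
149 = 1·126 + 23
126 = 5·23 + 11
23 = 2·11 + 1
11 = 11·1 + 0
gcd(3839, 6257) = 1, so the inverse exists.
Back-substitute for 1:
1 = 1·23 − 2·11
  = −2·126 + 11·23
  = 11·149 − 13·126
  = −13·424 + 37·149
  = 37·997 − 87·424
  = −87·1421 + 124·997
  = 124·2418 − 211·1421
  = −211·3839 + 335·2418
  = 335·6257 − 546·3839
So 3839⁻¹ ≡ −546 ≡ 5711 (mod 6257).

5711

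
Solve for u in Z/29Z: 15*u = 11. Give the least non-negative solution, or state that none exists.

22

gcd(15, 29) = 1, so a unique solution mod 29 exists.
15⁻¹ ≡ 2 (mod 29).
u ≡ 2*11 ≡ 22 (mod 29).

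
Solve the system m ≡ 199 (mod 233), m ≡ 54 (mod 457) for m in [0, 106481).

233⁻¹ mod 457: 233×51 ≡ 1 (mod 457), so 233⁻¹ ≡ 51.
m = 199 + 233×((54 − 199)×51 mod 457) = 199 + 233×374 = 87341.
Check: 87341 mod 233 = 199, 87341 mod 457 = 54. ✓

87341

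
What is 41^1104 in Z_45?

1

Using repeated squaring:
1104 in binary is 10001010000, i.e. 1104 = 1024 + 64 + 16.
41^1 ≡ 41 (mod 45)
41^2 ≡ 41^2 = 1681 ≡ 16 (mod 45)
41^4 ≡ 16^2 = 256 ≡ 31 (mod 45)
41^8 ≡ 31^2 = 961 ≡ 16 (mod 45)
41^16 ≡ 16^2 = 256 ≡ 31 (mod 45)
41^32 ≡ 31^2 = 961 ≡ 16 (mod 45)
41^64 ≡ 16^2 = 256 ≡ 31 (mod 45)
41^128 ≡ 31^2 = 961 ≡ 16 (mod 45)
41^256 ≡ 16^2 = 256 ≡ 31 (mod 45)
41^512 ≡ 31^2 = 961 ≡ 16 (mod 45)
41^1024 ≡ 16^2 = 256 ≡ 31 (mod 45)
41^1104 = 41^1024 * 41^64 * 41^16 ≡ 31 * 31 * 31 (mod 45).
Accumulate the product:
31 * 31 = 961 ≡ 16
16 * 31 = 496 ≡ 1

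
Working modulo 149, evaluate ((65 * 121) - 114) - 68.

84

65 * 121 = 7865 ≡ 117 (mod 149)
117 - 114 = 3
3 - 68 = -65 ≡ 84 (mod 149)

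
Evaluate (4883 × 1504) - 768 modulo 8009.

4883 × 1504 = 7344032 ≡ 7788 (mod 8009)
7788 - 768 = 7020

7020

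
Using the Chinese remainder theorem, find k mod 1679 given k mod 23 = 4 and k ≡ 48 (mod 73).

924

23⁻¹ mod 73: 23×54 ≡ 1 (mod 73), so 23⁻¹ ≡ 54.
k = 4 + 23×((48 − 4)×54 mod 73) = 4 + 23×40 = 924.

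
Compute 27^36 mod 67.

By square-and-multiply:
36 in binary is 100100, i.e. 36 = 32 + 4.
27^1 ≡ 27 (mod 67)
27^2 ≡ 27^2 = 729 ≡ 59 (mod 67)
27^4 ≡ 59^2 = 3481 ≡ 64 (mod 67)
27^8 ≡ 64^2 = 4096 ≡ 9 (mod 67)
27^16 ≡ 9^2 = 81 ≡ 14 (mod 67)
27^32 ≡ 14^2 = 196 ≡ 62 (mod 67)
27^36 = 27^32 * 27^4 ≡ 62 * 64 (mod 67).
62 * 64 = 3968 ≡ 15 (mod 67).

15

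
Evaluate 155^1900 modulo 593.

1900 in binary is 11101101100, i.e. 1900 = 1024 + 512 + 256 + 64 + 32 + 8 + 4.
155^1 ≡ 155 (mod 593)
155^2 ≡ 155^2 = 24025 ≡ 305 (mod 593)
155^4 ≡ 305^2 = 93025 ≡ 517 (mod 593)
155^8 ≡ 517^2 = 267289 ≡ 439 (mod 593)
155^16 ≡ 439^2 = 192721 ≡ 589 (mod 593)
155^32 ≡ 589^2 = 346921 ≡ 16 (mod 593)
155^64 ≡ 16^2 = 256 (mod 593)
155^128 ≡ 256^2 = 65536 ≡ 306 (mod 593)
155^256 ≡ 306^2 = 93636 ≡ 535 (mod 593)
155^512 ≡ 535^2 = 286225 ≡ 399 (mod 593)
155^1024 ≡ 399^2 = 159201 ≡ 277 (mod 593)
155^1900 = 155^1024 × 155^512 × 155^256 × 155^64 × 155^32 × 155^8 × 155^4 ≡ 277 × 399 × 535 × 256 × 16 × 439 × 517 (mod 593).
Accumulate the product:
277 × 399 = 110523 ≡ 225
225 × 535 = 120375 ≡ 589
589 × 256 = 150784 ≡ 162
162 × 16 = 2592 ≡ 220
220 × 439 = 96580 ≡ 514
514 × 517 = 265738 ≡ 74

74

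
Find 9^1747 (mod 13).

9

9^1 ≡ 9 (mod 13)
9^2 ≡ 9^2 = 81 ≡ 3 (mod 13)
9^4 ≡ 3^2 = 9 (mod 13)
9^8 ≡ 9^2 = 81 ≡ 3 (mod 13)
9^16 ≡ 3^2 = 9 (mod 13)
9^32 ≡ 9^2 = 81 ≡ 3 (mod 13)
9^64 ≡ 3^2 = 9 (mod 13)
9^128 ≡ 9^2 = 81 ≡ 3 (mod 13)
9^256 ≡ 3^2 = 9 (mod 13)
9^512 ≡ 9^2 = 81 ≡ 3 (mod 13)
9^1024 ≡ 3^2 = 9 (mod 13)
9^1747 = 9^1024 * 9^512 * 9^128 * 9^64 * 9^16 * 9^2 * 9^1 ≡ 9 * 3 * 3 * 9 * 9 * 3 * 9 (mod 13).
Accumulate the product:
9 * 3 = 27 ≡ 1
1 * 3 = 3
3 * 9 = 27 ≡ 1
1 * 9 = 9
9 * 3 = 27 ≡ 1
1 * 9 = 9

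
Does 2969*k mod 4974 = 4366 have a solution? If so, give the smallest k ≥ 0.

2042

gcd(2969, 4974) = 1, so a unique solution mod 4974 exists.
2969⁻¹ ≡ 3359 (mod 4974).
k ≡ 3359*4366 ≡ 2042 (mod 4974).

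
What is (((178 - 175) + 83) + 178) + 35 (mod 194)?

178 - 175 = 3
3 + 83 = 86
86 + 178 = 264 ≡ 70 (mod 194)
70 + 35 = 105

105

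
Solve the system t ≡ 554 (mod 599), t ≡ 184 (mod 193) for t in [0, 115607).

599⁻¹ mod 193: 599×29 ≡ 1 (mod 193), so 599⁻¹ ≡ 29.
t = 554 + 599×((184 − 554)×29 mod 193) = 554 + 599×78 = 47276.

47276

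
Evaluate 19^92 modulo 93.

82

Using repeated squaring:
92 in binary is 1011100, i.e. 92 = 64 + 16 + 8 + 4.
19^1 ≡ 19 (mod 93)
19^2 ≡ 19^2 = 361 ≡ 82 (mod 93)
19^4 ≡ 82^2 = 6724 ≡ 28 (mod 93)
19^8 ≡ 28^2 = 784 ≡ 40 (mod 93)
19^16 ≡ 40^2 = 1600 ≡ 19 (mod 93)
19^32 ≡ 19^2 = 361 ≡ 82 (mod 93)
19^64 ≡ 82^2 = 6724 ≡ 28 (mod 93)
19^92 = 19^64 × 19^16 × 19^8 × 19^4 ≡ 28 × 19 × 40 × 28 (mod 93).
Accumulate the product:
28 × 19 = 532 ≡ 67
67 × 40 = 2680 ≡ 76
76 × 28 = 2128 ≡ 82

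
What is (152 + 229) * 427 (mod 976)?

671

152 + 229 = 381
381 * 427 = 162687 ≡ 671 (mod 976)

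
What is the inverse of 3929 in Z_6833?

40

Apply the Euclidean algorithm and back-substitute:
6833 = 1×3929 + 2904
3929 = 1×2904 + 1025
2904 = 2×1025 + 854
1025 = 1×854 + 171
854 = 4×171 + 170
171 = 1×170 + 1
170 = 170×1 + 0
gcd(3929, 6833) = 1, so the inverse exists.
Bézout: 1 = −23×6833 + 40×3929.
So 3929⁻¹ ≡ 40 (mod 6833).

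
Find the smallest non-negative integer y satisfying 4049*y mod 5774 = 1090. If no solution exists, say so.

gcd(4049, 5774) = 1, so a unique solution mod 5774 exists.
4049⁻¹ ≡ 2005 (mod 5774).
y ≡ 2005*1090 ≡ 2878 (mod 5774).

2878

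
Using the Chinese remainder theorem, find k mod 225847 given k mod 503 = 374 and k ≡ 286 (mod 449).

503⁻¹ mod 449: 503·158 ≡ 1 (mod 449), so 503⁻¹ ≡ 158.
k = 374 + 503·((286 − 374)·158 mod 449) = 374 + 503·15 = 7919.
Check: 7919 mod 503 = 374, 7919 mod 449 = 286. ✓

7919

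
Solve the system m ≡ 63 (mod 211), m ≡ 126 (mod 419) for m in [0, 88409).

211⁻¹ mod 419: 211*280 ≡ 1 (mod 419), so 211⁻¹ ≡ 280.
m = 63 + 211*((126 − 63)*280 mod 419) = 63 + 211*42 = 8925.
Check: 8925 mod 211 = 63, 8925 mod 419 = 126. ✓

8925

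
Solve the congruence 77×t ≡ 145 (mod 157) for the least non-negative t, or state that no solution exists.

gcd(77, 157) = 1, so a unique solution mod 157 exists.
77⁻¹ ≡ 104 (mod 157).
t ≡ 104×145 ≡ 8 (mod 157).

8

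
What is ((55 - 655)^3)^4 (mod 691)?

528

55 - 655 = -600 ≡ 91 (mod 691)
(91)^3 ≡ 381 (mod 691)
(381)^4 ≡ 528 (mod 691)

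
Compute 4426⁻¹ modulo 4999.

4999 = 1*4426 + 573
4426 = 7*573 + 415
573 = 1*415 + 158
415 = 2*158 + 99
158 = 1*99 + 59
99 = 1*59 + 40
59 = 1*40 + 19
40 = 2*19 + 2
19 = 9*2 + 1
2 = 2*1 + 0
gcd(4426, 4999) = 1, so the inverse exists.
Bézout: 1 = 2101*4999 − 2373*4426.
So 4426⁻¹ ≡ −2373 ≡ 2626 (mod 4999).

2626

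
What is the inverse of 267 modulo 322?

Apply the Euclidean algorithm and back-substitute:
322 = 1·267 + 55
267 = 4·55 + 47
55 = 1·47 + 8
47 = 5·8 + 7
8 = 1·7 + 1
7 = 7·1 + 0
gcd(267, 322) = 1, so the inverse exists.
Bézout: 1 = 34·322 − 41·267.
So 267⁻¹ ≡ −41 ≡ 281 (mod 322).

281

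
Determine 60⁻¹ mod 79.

54

79 = 1×60 + 19
60 = 3×19 + 3
19 = 6×3 + 1
3 = 3×1 + 0
gcd(60, 79) = 1, so the inverse exists.
Back-substitute for 1:
1 = 1×19 − 6×3
  = −6×60 + 19×19
  = 19×79 − 25×60
So 60⁻¹ ≡ −25 ≡ 54 (mod 79).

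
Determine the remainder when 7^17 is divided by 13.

17 in binary is 10001, i.e. 17 = 16 + 1.
7^1 ≡ 7 (mod 13)
7^2 ≡ 7^2 = 49 ≡ 10 (mod 13)
7^4 ≡ 10^2 = 100 ≡ 9 (mod 13)
7^8 ≡ 9^2 = 81 ≡ 3 (mod 13)
7^16 ≡ 3^2 = 9 (mod 13)
7^17 = 7^16 · 7^1 ≡ 9 · 7 (mod 13).
9 · 7 = 63 ≡ 11 (mod 13).

11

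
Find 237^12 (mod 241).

Compute successive squares:
12 in binary is 1100, i.e. 12 = 8 + 4.
237^1 ≡ 237 (mod 241)
237^2 ≡ 237^2 = 56169 ≡ 16 (mod 241)
237^4 ≡ 16^2 = 256 ≡ 15 (mod 241)
237^8 ≡ 15^2 = 225 (mod 241)
237^12 = 237^8 · 237^4 ≡ 225 · 15 (mod 241).
225 · 15 = 3375 ≡ 1 (mod 241).

1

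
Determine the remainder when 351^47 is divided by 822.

87

By square-and-multiply:
47 in binary is 101111, i.e. 47 = 32 + 8 + 4 + 2 + 1.
351^1 ≡ 351 (mod 822)
351^2 ≡ 351^2 = 123201 ≡ 723 (mod 822)
351^4 ≡ 723^2 = 522729 ≡ 759 (mod 822)
351^8 ≡ 759^2 = 576081 ≡ 681 (mod 822)
351^16 ≡ 681^2 = 463761 ≡ 153 (mod 822)
351^32 ≡ 153^2 = 23409 ≡ 393 (mod 822)
351^47 = 351^32 * 351^8 * 351^4 * 351^2 * 351^1 ≡ 393 * 681 * 759 * 723 * 351 (mod 822).
Accumulate the product:
393 * 681 = 267633 ≡ 483
483 * 759 = 366597 ≡ 807
807 * 723 = 583461 ≡ 663
663 * 351 = 232713 ≡ 87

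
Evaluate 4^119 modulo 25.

19

Compute successive squares:
119 in binary is 1110111, i.e. 119 = 64 + 32 + 16 + 4 + 2 + 1.
4^1 ≡ 4 (mod 25)
4^2 ≡ 4^2 = 16 (mod 25)
4^4 ≡ 16^2 = 256 ≡ 6 (mod 25)
4^8 ≡ 6^2 = 36 ≡ 11 (mod 25)
4^16 ≡ 11^2 = 121 ≡ 21 (mod 25)
4^32 ≡ 21^2 = 441 ≡ 16 (mod 25)
4^64 ≡ 16^2 = 256 ≡ 6 (mod 25)
4^119 = 4^64 × 4^32 × 4^16 × 4^4 × 4^2 × 4^1 ≡ 6 × 16 × 21 × 6 × 16 × 4 (mod 25).
Accumulate the product:
6 × 16 = 96 ≡ 21
21 × 21 = 441 ≡ 16
16 × 6 = 96 ≡ 21
21 × 16 = 336 ≡ 11
11 × 4 = 44 ≡ 19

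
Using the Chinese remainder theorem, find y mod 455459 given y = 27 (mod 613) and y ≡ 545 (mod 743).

613⁻¹ mod 743: 613×40 ≡ 1 (mod 743), so 613⁻¹ ≡ 40.
y = 27 + 613×((545 − 27)×40 mod 743) = 27 + 613×659 = 403994.

403994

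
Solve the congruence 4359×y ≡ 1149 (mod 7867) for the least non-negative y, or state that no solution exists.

gcd(4359, 7867) = 1, so a unique solution mod 7867 exists.
4359⁻¹ ≡ 832 (mod 7867).
y ≡ 832×1149 ≡ 4061 (mod 7867).

4061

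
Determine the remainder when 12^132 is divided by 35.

1

132 in binary is 10000100, i.e. 132 = 128 + 4.
12^1 ≡ 12 (mod 35)
12^2 ≡ 12^2 = 144 ≡ 4 (mod 35)
12^4 ≡ 4^2 = 16 (mod 35)
12^8 ≡ 16^2 = 256 ≡ 11 (mod 35)
12^16 ≡ 11^2 = 121 ≡ 16 (mod 35)
12^32 ≡ 16^2 = 256 ≡ 11 (mod 35)
12^64 ≡ 11^2 = 121 ≡ 16 (mod 35)
12^128 ≡ 16^2 = 256 ≡ 11 (mod 35)
12^132 = 12^128 × 12^4 ≡ 11 × 16 (mod 35).
11 × 16 = 176 ≡ 1 (mod 35).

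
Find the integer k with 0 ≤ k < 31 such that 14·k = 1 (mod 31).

31 = 2×14 + 3
14 = 4×3 + 2
3 = 1×2 + 1
2 = 2×1 + 0
gcd(14, 31) = 1, so the inverse exists.
Bézout: 1 = 5×31 − 11×14.
So 14⁻¹ ≡ −11 ≡ 20 (mod 31).

20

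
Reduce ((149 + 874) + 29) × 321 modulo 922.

149 + 874 = 1023 ≡ 101 (mod 922)
101 + 29 = 130
130 × 321 = 41730 ≡ 240 (mod 922)

240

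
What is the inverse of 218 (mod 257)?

Run the extended Euclidean algorithm:
257 = 1×218 + 39
218 = 5×39 + 23
39 = 1×23 + 16
23 = 1×16 + 7
16 = 2×7 + 2
7 = 3×2 + 1
2 = 2×1 + 0
gcd(218, 257) = 1, so the inverse exists.
Bézout: 1 = −95×257 + 112×218.
So 218⁻¹ ≡ 112 (mod 257).

112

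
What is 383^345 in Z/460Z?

383^1 ≡ 383 (mod 460)
383^2 ≡ 383^2 = 146689 ≡ 409 (mod 460)
383^4 ≡ 409^2 = 167281 ≡ 301 (mod 460)
383^8 ≡ 301^2 = 90601 ≡ 441 (mod 460)
383^16 ≡ 441^2 = 194481 ≡ 361 (mod 460)
383^32 ≡ 361^2 = 130321 ≡ 141 (mod 460)
383^64 ≡ 141^2 = 19881 ≡ 101 (mod 460)
383^128 ≡ 101^2 = 10201 ≡ 81 (mod 460)
383^256 ≡ 81^2 = 6561 ≡ 121 (mod 460)
383^345 = 383^256 × 383^64 × 383^16 × 383^8 × 383^1 ≡ 121 × 101 × 361 × 441 × 383 (mod 460).
Accumulate the product:
121 × 101 = 12221 ≡ 261
261 × 361 = 94221 ≡ 381
381 × 441 = 168021 ≡ 121
121 × 383 = 46343 ≡ 343

343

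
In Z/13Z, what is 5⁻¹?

8

13 = 2·5 + 3
5 = 1·3 + 2
3 = 1·2 + 1
2 = 2·1 + 0
gcd(5, 13) = 1, so the inverse exists.
Back-substitute for 1:
1 = 1·3 − 1·2
  = −1·5 + 2·3
  = 2·13 − 5·5
So 5⁻¹ ≡ −5 ≡ 8 (mod 13).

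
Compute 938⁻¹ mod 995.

By the extended Euclidean algorithm:
995 = 1×938 + 57
938 = 16×57 + 26
57 = 2×26 + 5
26 = 5×5 + 1
5 = 5×1 + 0
gcd(938, 995) = 1, so the inverse exists.
Back-substitute for 1:
1 = 1×26 − 5×5
  = −5×57 + 11×26
  = 11×938 − 181×57
  = −181×995 + 192×938
So 938⁻¹ ≡ 192 (mod 995).

192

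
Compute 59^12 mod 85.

12 in binary is 1100, i.e. 12 = 8 + 4.
59^1 ≡ 59 (mod 85)
59^2 ≡ 59^2 = 3481 ≡ 81 (mod 85)
59^4 ≡ 81^2 = 6561 ≡ 16 (mod 85)
59^8 ≡ 16^2 = 256 ≡ 1 (mod 85)
59^12 = 59^8 · 59^4 ≡ 1 · 16 (mod 85).
1 · 16 = 16 ≡ 16 (mod 85).

16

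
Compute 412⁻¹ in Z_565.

48

By the extended Euclidean algorithm:
565 = 1×412 + 153
412 = 2×153 + 106
153 = 1×106 + 47
106 = 2×47 + 12
47 = 3×12 + 11
12 = 1×11 + 1
11 = 11×1 + 0
gcd(412, 565) = 1, so the inverse exists.
Back-substitute for 1:
1 = 1×12 − 1×11
  = −1×47 + 4×12
  = 4×106 − 9×47
  = −9×153 + 13×106
  = 13×412 − 35×153
  = −35×565 + 48×412
So 412⁻¹ ≡ 48 (mod 565).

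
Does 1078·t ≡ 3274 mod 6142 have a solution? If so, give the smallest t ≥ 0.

gcd(1078, 6142) = 2, and 2 | 3274, so solutions exist.
Divide through by 2: 539·t ≡ 1637 mod 3071.
539⁻¹ ≡ 1658 (mod 3071).
t ≡ 1658·1637 ≡ 2453 (mod 3071).
The smallest non-negative solution is t = 2453.

2453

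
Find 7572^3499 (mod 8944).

8912

7572^1 ≡ 7572 (mod 8944)
7572^2 ≡ 7572^2 = 57335184 ≡ 4144 (mod 8944)
7572^4 ≡ 4144^2 = 17172736 ≡ 256 (mod 8944)
7572^8 ≡ 256^2 = 65536 ≡ 2928 (mod 8944)
7572^16 ≡ 2928^2 = 8573184 ≡ 4832 (mod 8944)
7572^32 ≡ 4832^2 = 23348224 ≡ 4384 (mod 8944)
7572^64 ≡ 4384^2 = 19219456 ≡ 7744 (mod 8944)
7572^128 ≡ 7744^2 = 59969536 ≡ 16 (mod 8944)
7572^256 ≡ 16^2 = 256 (mod 8944)
7572^512 ≡ 256^2 = 65536 ≡ 2928 (mod 8944)
7572^1024 ≡ 2928^2 = 8573184 ≡ 4832 (mod 8944)
7572^2048 ≡ 4832^2 = 23348224 ≡ 4384 (mod 8944)
7572^3499 = 7572^2048 * 7572^1024 * 7572^256 * 7572^128 * 7572^32 * 7572^8 * 7572^2 * 7572^1 ≡ 4384 * 4832 * 256 * 16 * 4384 * 2928 * 4144 * 7572 (mod 8944).
Accumulate the product:
4384 * 4832 = 21183488 ≡ 4096
4096 * 256 = 1048576 ≡ 2128
2128 * 16 = 34048 ≡ 7216
7216 * 4384 = 31634944 ≡ 16
16 * 2928 = 46848 ≡ 2128
2128 * 4144 = 8818432 ≡ 8592
8592 * 7572 = 65058624 ≡ 8912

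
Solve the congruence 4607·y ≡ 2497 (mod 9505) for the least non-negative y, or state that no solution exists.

gcd(4607, 9505) = 1, so a unique solution mod 9505 exists.
4607⁻¹ ≡ 3103 (mod 9505).
y ≡ 3103·2497 ≡ 1616 (mod 9505).

1616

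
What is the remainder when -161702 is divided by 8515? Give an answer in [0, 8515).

83

-161702 = -19×8515 + 83, so -161702 ≡ 83 (mod 8515).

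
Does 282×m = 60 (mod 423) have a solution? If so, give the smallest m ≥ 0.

gcd(282, 423) = 141, and 141 does not divide 60.
So the congruence has no solution.

no solution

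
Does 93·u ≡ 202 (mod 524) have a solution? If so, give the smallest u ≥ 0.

gcd(93, 524) = 1, so a unique solution mod 524 exists.
93⁻¹ ≡ 293 (mod 524).
u ≡ 293·202 ≡ 498 (mod 524).

498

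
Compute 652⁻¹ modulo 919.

148

Apply the Euclidean algorithm and back-substitute:
919 = 1·652 + 267
652 = 2·267 + 118
267 = 2·118 + 31
118 = 3·31 + 25
31 = 1·25 + 6
25 = 4·6 + 1
6 = 6·1 + 0
gcd(652, 919) = 1, so the inverse exists.
Back-substitute for 1:
1 = 1·25 − 4·6
  = −4·31 + 5·25
  = 5·118 − 19·31
  = −19·267 + 43·118
  = 43·652 − 105·267
  = −105·919 + 148·652
So 652⁻¹ ≡ 148 (mod 919).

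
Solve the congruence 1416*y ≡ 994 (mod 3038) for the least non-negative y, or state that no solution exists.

595

gcd(1416, 3038) = 2, and 2 | 994, so solutions exist.
Divide through by 2: 708*y ≡ 497 mod 1519.
708⁻¹ ≡ 1401 (mod 1519).
y ≡ 1401*497 ≡ 595 (mod 1519).
The smallest non-negative solution is y = 595.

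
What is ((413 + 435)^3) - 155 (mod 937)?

437

413 + 435 = 848
(848)^3 ≡ 592 (mod 937)
592 - 155 = 437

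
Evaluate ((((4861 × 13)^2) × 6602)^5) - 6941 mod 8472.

4861 × 13 = 63193 ≡ 3889 (mod 8472)
(3889)^2 ≡ 1801 (mod 8472)
1801 × 6602 = 11890202 ≡ 3986 (mod 8472)
(3986)^5 ≡ 824 (mod 8472)
824 - 6941 = -6117 ≡ 2355 (mod 8472)

2355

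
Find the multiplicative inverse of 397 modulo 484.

484 = 1×397 + 87
397 = 4×87 + 49
87 = 1×49 + 38
49 = 1×38 + 11
38 = 3×11 + 5
11 = 2×5 + 1
5 = 5×1 + 0
gcd(397, 484) = 1, so the inverse exists.
Bézout: 1 = −73×484 + 89×397.
So 397⁻¹ ≡ 89 (mod 484).

89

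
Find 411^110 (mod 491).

9

By square-and-multiply:
411^1 ≡ 411 (mod 491)
411^2 ≡ 411^2 = 168921 ≡ 17 (mod 491)
411^4 ≡ 17^2 = 289 (mod 491)
411^8 ≡ 289^2 = 83521 ≡ 51 (mod 491)
411^16 ≡ 51^2 = 2601 ≡ 146 (mod 491)
411^32 ≡ 146^2 = 21316 ≡ 203 (mod 491)
411^64 ≡ 203^2 = 41209 ≡ 456 (mod 491)
411^110 = 411^64 · 411^32 · 411^8 · 411^4 · 411^2 ≡ 456 · 203 · 51 · 289 · 17 (mod 491).
Accumulate the product:
456 · 203 = 92568 ≡ 260
260 · 51 = 13260 ≡ 3
3 · 289 = 867 ≡ 376
376 · 17 = 6392 ≡ 9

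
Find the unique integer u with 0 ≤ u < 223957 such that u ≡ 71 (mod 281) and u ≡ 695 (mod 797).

30981

281⁻¹ mod 797: 281*156 ≡ 1 (mod 797), so 281⁻¹ ≡ 156.
u = 71 + 281*((695 − 71)*156 mod 797) = 71 + 281*110 = 30981.
Check: 30981 mod 281 = 71, 30981 mod 797 = 695. ✓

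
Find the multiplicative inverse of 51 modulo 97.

97 = 1*51 + 46
51 = 1*46 + 5
46 = 9*5 + 1
5 = 5*1 + 0
gcd(51, 97) = 1, so the inverse exists.
Back-substitute for 1:
1 = 1*46 − 9*5
  = −9*51 + 10*46
  = 10*97 − 19*51
So 51⁻¹ ≡ −19 ≡ 78 (mod 97).

78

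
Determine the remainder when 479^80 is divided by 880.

479^1 ≡ 479 (mod 880)
479^2 ≡ 479^2 = 229441 ≡ 641 (mod 880)
479^4 ≡ 641^2 = 410881 ≡ 801 (mod 880)
479^8 ≡ 801^2 = 641601 ≡ 81 (mod 880)
479^16 ≡ 81^2 = 6561 ≡ 401 (mod 880)
479^32 ≡ 401^2 = 160801 ≡ 641 (mod 880)
479^64 ≡ 641^2 = 410881 ≡ 801 (mod 880)
479^80 = 479^64 × 479^16 ≡ 801 × 401 (mod 880).
801 × 401 = 321201 ≡ 1 (mod 880).

1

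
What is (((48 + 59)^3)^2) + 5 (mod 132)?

48 + 59 = 107
(107)^3 ≡ 83 (mod 132)
(83)^2 ≡ 25 (mod 132)
25 + 5 = 30

30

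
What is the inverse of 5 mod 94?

19

94 = 18×5 + 4
5 = 1×4 + 1
4 = 4×1 + 0
gcd(5, 94) = 1, so the inverse exists.
Back-substitute for 1:
1 = 1×5 − 1×4
  = −1×94 + 19×5
So 5⁻¹ ≡ 19 (mod 94).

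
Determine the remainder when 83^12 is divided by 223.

4

Compute successive squares:
12 in binary is 1100, i.e. 12 = 8 + 4.
83^1 ≡ 83 (mod 223)
83^2 ≡ 83^2 = 6889 ≡ 199 (mod 223)
83^4 ≡ 199^2 = 39601 ≡ 130 (mod 223)
83^8 ≡ 130^2 = 16900 ≡ 175 (mod 223)
83^12 = 83^8 · 83^4 ≡ 175 · 130 (mod 223).
175 · 130 = 22750 ≡ 4 (mod 223).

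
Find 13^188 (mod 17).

188 in binary is 10111100, i.e. 188 = 128 + 32 + 16 + 8 + 4.
13^1 ≡ 13 (mod 17)
13^2 ≡ 13^2 = 169 ≡ 16 (mod 17)
13^4 ≡ 16^2 = 256 ≡ 1 (mod 17)
13^8 ≡ 1^2 = 1 (mod 17)
13^16 ≡ 1^2 = 1 (mod 17)
13^32 ≡ 1^2 = 1 (mod 17)
13^64 ≡ 1^2 = 1 (mod 17)
13^128 ≡ 1^2 = 1 (mod 17)
13^188 = 13^128 * 13^32 * 13^16 * 13^8 * 13^4 ≡ 1 * 1 * 1 * 1 * 1 (mod 17).
Accumulate the product:
1 * 1 = 1
1 * 1 = 1
1 * 1 = 1
1 * 1 = 1

1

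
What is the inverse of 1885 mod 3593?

406

3593 = 1×1885 + 1708
1885 = 1×1708 + 177
1708 = 9×177 + 115
177 = 1×115 + 62
115 = 1×62 + 53
62 = 1×53 + 9
53 = 5×9 + 8
9 = 1×8 + 1
8 = 8×1 + 0
gcd(1885, 3593) = 1, so the inverse exists.
Bézout: 1 = −213×3593 + 406×1885.
So 1885⁻¹ ≡ 406 (mod 3593).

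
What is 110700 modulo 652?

512

110700 = 169×652 + 512, so 110700 ≡ 512 (mod 652).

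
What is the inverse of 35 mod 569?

Apply the Euclidean algorithm and back-substitute:
569 = 16·35 + 9
35 = 3·9 + 8
9 = 1·8 + 1
8 = 8·1 + 0
gcd(35, 569) = 1, so the inverse exists.
Back-substitute for 1:
1 = 1·9 − 1·8
  = −1·35 + 4·9
  = 4·569 − 65·35
So 35⁻¹ ≡ −65 ≡ 504 (mod 569).

504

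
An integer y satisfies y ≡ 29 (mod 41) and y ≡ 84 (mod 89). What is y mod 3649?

41⁻¹ mod 89: 41×76 ≡ 1 (mod 89), so 41⁻¹ ≡ 76.
y = 29 + 41×((84 − 29)×76 mod 89) = 29 + 41×86 = 3555.
Check: 3555 mod 41 = 29, 3555 mod 89 = 84. ✓

3555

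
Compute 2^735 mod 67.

By square-and-multiply:
735 in binary is 1011011111, i.e. 735 = 512 + 128 + 64 + 16 + 8 + 4 + 2 + 1.
2^1 ≡ 2 (mod 67)
2^2 ≡ 2^2 = 4 (mod 67)
2^4 ≡ 4^2 = 16 (mod 67)
2^8 ≡ 16^2 = 256 ≡ 55 (mod 67)
2^16 ≡ 55^2 = 3025 ≡ 10 (mod 67)
2^32 ≡ 10^2 = 100 ≡ 33 (mod 67)
2^64 ≡ 33^2 = 1089 ≡ 17 (mod 67)
2^128 ≡ 17^2 = 289 ≡ 21 (mod 67)
2^256 ≡ 21^2 = 441 ≡ 39 (mod 67)
2^512 ≡ 39^2 = 1521 ≡ 47 (mod 67)
2^735 = 2^512 · 2^128 · 2^64 · 2^16 · 2^8 · 2^4 · 2^2 · 2^1 ≡ 47 · 21 · 17 · 10 · 55 · 16 · 4 · 2 (mod 67).
Accumulate the product:
47 · 21 = 987 ≡ 49
49 · 17 = 833 ≡ 29
29 · 10 = 290 ≡ 22
22 · 55 = 1210 ≡ 4
4 · 16 = 64
64 · 4 = 256 ≡ 55
55 · 2 = 110 ≡ 43

43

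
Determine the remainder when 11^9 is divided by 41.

11^1 ≡ 11 (mod 41)
11^2 ≡ 11^2 = 121 ≡ 39 (mod 41)
11^4 ≡ 39^2 = 1521 ≡ 4 (mod 41)
11^8 ≡ 4^2 = 16 (mod 41)
11^9 = 11^8 * 11^1 ≡ 16 * 11 (mod 41).
16 * 11 = 176 ≡ 12 (mod 41).

12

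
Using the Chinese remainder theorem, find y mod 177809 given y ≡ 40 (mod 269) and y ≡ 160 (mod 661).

269⁻¹ mod 661: 269*575 ≡ 1 (mod 661), so 269⁻¹ ≡ 575.
y = 40 + 269*((160 − 40)*575 mod 661) = 40 + 269*256 = 68904.

68904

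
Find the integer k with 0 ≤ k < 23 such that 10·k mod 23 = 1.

23 = 2×10 + 3
10 = 3×3 + 1
3 = 3×1 + 0
gcd(10, 23) = 1, so the inverse exists.
Back-substitute for 1:
1 = 1×10 − 3×3
  = −3×23 + 7×10
So 10⁻¹ ≡ 7 (mod 23).

7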